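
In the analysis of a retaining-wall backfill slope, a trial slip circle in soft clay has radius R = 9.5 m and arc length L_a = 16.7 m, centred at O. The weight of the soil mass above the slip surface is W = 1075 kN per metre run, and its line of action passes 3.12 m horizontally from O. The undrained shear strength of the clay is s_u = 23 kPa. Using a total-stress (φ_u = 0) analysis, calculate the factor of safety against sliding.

FS = 1.09

Taking moments about the centre O, the resisting moment is provided by the undrained shear strength acting along the arc:
M_R = s_u·L_a·R = 23·16.70·9.5 = 3648.9 kN·m/m
M_D = W·d = 1075·3.12 = 3354.0 kN·m/m
FS = M_R / M_D = 3648.9 / 3354.0 = 1.088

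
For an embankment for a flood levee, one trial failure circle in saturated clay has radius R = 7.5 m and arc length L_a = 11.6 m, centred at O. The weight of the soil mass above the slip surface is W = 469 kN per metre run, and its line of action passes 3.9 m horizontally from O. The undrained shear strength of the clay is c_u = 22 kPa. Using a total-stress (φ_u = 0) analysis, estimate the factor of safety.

Taking moments about the centre O, the resisting moment is provided by the undrained shear strength acting along the arc:
M_R = c_u·L_a·R = 22·11.60·7.5 = 1914.0 kN·m/m
M_D = W·d = 469·3.9 = 1829.1 kN·m/m
FS = M_R / M_D = 1914.0 / 1829.1 = 1.046

FS = 1.05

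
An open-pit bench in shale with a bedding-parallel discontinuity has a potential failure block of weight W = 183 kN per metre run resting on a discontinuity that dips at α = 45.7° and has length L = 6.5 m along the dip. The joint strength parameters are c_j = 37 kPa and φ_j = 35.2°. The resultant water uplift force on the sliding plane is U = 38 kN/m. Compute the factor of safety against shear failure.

FS = 2.32

Resolving the block weight along and normal to the plane and applying the Mohr–Coulomb strength on the joint:
N' = W cosα − U = 183·cos45.7° − 38 = 89.8 kN/m
Driving force T = W sinα = 183·sin45.7° = 131.0 kN/m
Resisting force R = c_j·L + N'·tanφ_j = 37·6.5 + 89.8·tan35.2° = 240.5 + 63.4 = 303.9 kN/m
FS = R / T = 303.9 / 131.0 = 2.320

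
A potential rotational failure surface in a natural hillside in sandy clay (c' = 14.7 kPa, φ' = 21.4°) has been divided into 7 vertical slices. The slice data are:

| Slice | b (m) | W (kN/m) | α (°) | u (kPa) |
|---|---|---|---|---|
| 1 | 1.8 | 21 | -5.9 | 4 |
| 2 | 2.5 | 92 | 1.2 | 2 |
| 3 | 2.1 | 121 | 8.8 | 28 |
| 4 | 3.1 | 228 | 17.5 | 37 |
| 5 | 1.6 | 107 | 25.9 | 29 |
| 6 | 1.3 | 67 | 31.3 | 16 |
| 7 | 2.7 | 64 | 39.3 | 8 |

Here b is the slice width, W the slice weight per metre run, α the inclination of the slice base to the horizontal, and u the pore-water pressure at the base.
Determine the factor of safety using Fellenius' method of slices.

Ordinary method of slices: FS = Σ[c'·Δl_i + (W_i cosα_i − u_i·Δl_i)·tanφ'] / Σ W_i sinα_i, with Δl_i = b_i / cosα_i.
Slice 1: Δl = 1.8/cos(-5.9°) = 1.810 m; N'_1 = 21·cos(-5.9°) − 4·1.810 = 13.7; c'Δl = 26.60; W sinα = -2.2
Slice 2: Δl = 2.5/cos1.2° = 2.501 m; N'_2 = 92·cos1.2° − 2·2.501 = 87.0; c'Δl = 36.76; W sinα = 1.9
Slice 3: Δl = 2.1/cos8.8° = 2.125 m; N'_3 = 121·cos8.8° − 28·2.125 = 60.1; c'Δl = 31.24; W sinα = 18.5
Slice 4: Δl = 3.1/cos17.5° = 3.250 m; N'_4 = 228·cos17.5° − 37·3.250 = 97.2; c'Δl = 47.78; W sinα = 68.6
Slice 5: Δl = 1.6/cos25.9° = 1.779 m; N'_5 = 107·cos25.9° − 29·1.779 = 44.7; c'Δl = 26.15; W sinα = 46.7
Slice 6: Δl = 1.3/cos31.3° = 1.521 m; N'_6 = 67·cos31.3° − 16·1.521 = 32.9; c'Δl = 22.37; W sinα = 34.8
Slice 7: Δl = 2.7/cos39.3° = 3.489 m; N'_7 = 64·cos39.3° − 8·3.489 = 21.6; c'Δl = 51.29; W sinα = 40.5
Σc'Δl = 242.2 kN/m; ΣN' = 357.1 kN/m; ΣW sinα = 208.9 kN/m
Resisting = 242.2 + 357.1·tan21.4° = 242.2 + 139.9 = 382.1 kN/m
FS = 382.1 / 208.9 = 1.829

FS = 1.83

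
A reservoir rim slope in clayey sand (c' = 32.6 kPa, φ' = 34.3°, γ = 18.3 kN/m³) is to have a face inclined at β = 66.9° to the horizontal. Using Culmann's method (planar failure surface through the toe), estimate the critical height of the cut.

H_c = 34.37 m

Culmann's analysis gives the critical failure plane at α_cr = (β + φ')/2 = (66.9 + 34.3)/2 = 50.6°, and the critical height
H_c = (4c'/γ) · sinβ cosφ' / [1 − cos(β − φ')]
    = (4·32.6/18.3) · sin66.9°·cos34.3° / [1 − cos(32.6°)]
    = 7.126 · 0.9198·0.8261 / [1 − 0.8425]
    = 7.126 · 0.7599 / 0.1575
    = 34.37 m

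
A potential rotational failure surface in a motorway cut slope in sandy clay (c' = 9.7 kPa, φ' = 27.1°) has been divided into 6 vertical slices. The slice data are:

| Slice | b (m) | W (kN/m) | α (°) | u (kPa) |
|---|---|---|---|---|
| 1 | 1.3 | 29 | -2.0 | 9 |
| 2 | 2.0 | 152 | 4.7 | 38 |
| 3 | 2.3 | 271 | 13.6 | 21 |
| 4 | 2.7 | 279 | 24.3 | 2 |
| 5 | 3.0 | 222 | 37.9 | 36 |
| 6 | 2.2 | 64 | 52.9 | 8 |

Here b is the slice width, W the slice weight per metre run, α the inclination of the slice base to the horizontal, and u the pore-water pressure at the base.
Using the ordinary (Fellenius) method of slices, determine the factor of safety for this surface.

Ordinary method of slices: FS = Σ[c'·Δl_i + (W_i cosα_i − u_i·Δl_i)·tanφ'] / Σ W_i sinα_i, with Δl_i = b_i / cosα_i.
Slice 1: Δl = 1.3/cos(-2.0°) = 1.301 m; N'_1 = 29·cos(-2.0°) − 9·1.301 = 17.3; c'Δl = 12.62; W sinα = -1.0
Slice 2: Δl = 2.0/cos4.7° = 2.007 m; N'_2 = 152·cos4.7° − 38·2.007 = 75.2; c'Δl = 19.47; W sinα = 12.5
Slice 3: Δl = 2.3/cos13.6° = 2.366 m; N'_3 = 271·cos13.6° − 21·2.366 = 213.7; c'Δl = 22.95; W sinα = 63.7
Slice 4: Δl = 2.7/cos24.3° = 2.962 m; N'_4 = 279·cos24.3° − 2·2.962 = 248.4; c'Δl = 28.74; W sinα = 114.8
Slice 5: Δl = 3.0/cos37.9° = 3.802 m; N'_5 = 222·cos37.9° − 36·3.802 = 38.3; c'Δl = 36.88; W sinα = 136.4
Slice 6: Δl = 2.2/cos52.9° = 3.647 m; N'_6 = 64·cos52.9° − 8·3.647 = 9.4; c'Δl = 35.38; W sinα = 51.0
Σc'Δl = 156.0 kN/m; ΣN' = 602.3 kN/m; ΣW sinα = 377.4 kN/m
Resisting = 156.0 + 602.3·tan27.1° = 156.0 + 308.2 = 464.2 kN/m
FS = 464.2 / 377.4 = 1.230

FS = 1.23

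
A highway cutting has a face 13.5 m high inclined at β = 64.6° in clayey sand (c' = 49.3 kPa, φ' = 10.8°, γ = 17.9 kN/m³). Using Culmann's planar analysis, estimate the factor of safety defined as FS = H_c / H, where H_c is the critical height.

FS = 1.77

H_c = (4c'/γ) · sinβ cosφ' / [1 − cos(β − φ')]
    = (4·49.3/17.9) · sin64.6°·cos10.8° / [1 − cos53.8°]
    = 11.017 · 0.8873 / 0.4094 = 23.88 m
FS = H_c / H = 23.88 / 13.5 = 1.769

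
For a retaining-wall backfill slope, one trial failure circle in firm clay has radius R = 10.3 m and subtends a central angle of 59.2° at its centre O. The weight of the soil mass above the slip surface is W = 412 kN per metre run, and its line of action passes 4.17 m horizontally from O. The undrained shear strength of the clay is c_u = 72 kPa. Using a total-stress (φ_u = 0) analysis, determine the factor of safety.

FS = 4.59

Taking moments about the centre O, the resisting moment is provided by the undrained shear strength acting along the arc:
Arc length L_a = R·θ = 10.3·(59.2°·π/180) = 10.3·1.0332 = 10.64 m
M_R = c_u·L_a·R = 72·10.64·10.3 = 7892.3 kN·m/m
M_D = W·d = 412·4.17 = 1718.0 kN·m/m
FS = M_R / M_D = 7892.3 / 1718.0 = 4.594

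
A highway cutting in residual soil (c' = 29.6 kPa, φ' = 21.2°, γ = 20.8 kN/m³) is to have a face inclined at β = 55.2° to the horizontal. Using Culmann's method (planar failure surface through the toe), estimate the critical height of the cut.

Culmann's analysis gives the critical failure plane at α_cr = (β + φ')/2 = (55.2 + 21.2)/2 = 38.2°, and the critical height
H_c = (4c'/γ) · sinβ cosφ' / [1 − cos(β − φ')]
    = (4·29.6/20.8) · sin55.2°·cos21.2° / [1 − cos(34.0°)]
    = 5.692 · 0.8211·0.9323 / [1 − 0.8290]
    = 5.692 · 0.7656 / 0.1710
    = 25.49 m

H_c = 25.49 m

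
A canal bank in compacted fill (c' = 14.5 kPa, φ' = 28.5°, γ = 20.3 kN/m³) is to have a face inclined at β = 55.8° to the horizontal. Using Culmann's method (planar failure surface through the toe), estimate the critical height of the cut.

Culmann's analysis gives the critical failure plane at α_cr = (β + φ')/2 = (55.8 + 28.5)/2 = 42.1°, and the critical height
H_c = (4c'/γ) · sinβ cosφ' / [1 − cos(β − φ')]
    = (4·14.5/20.3) · sin55.8°·cos28.5° / [1 − cos(27.3°)]
    = 2.857 · 0.8271·0.8788 / [1 − 0.8886]
    = 2.857 · 0.7269 / 0.1114
    = 18.64 m

H_c = 18.64 m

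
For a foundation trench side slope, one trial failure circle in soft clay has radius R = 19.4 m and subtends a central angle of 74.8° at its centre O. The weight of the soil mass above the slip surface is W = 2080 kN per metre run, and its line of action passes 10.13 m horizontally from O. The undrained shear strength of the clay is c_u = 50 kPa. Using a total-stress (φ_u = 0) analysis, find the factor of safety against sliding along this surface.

Taking moments about the centre O, the resisting moment is provided by the undrained shear strength acting along the arc:
Arc length L_a = R·θ = 19.4·(74.8°·π/180) = 19.4·1.3055 = 25.33 m
M_R = c_u·L_a·R = 50·25.33·19.4 = 24567.0 kN·m/m
M_D = W·d = 2080·10.13 = 21070.4 kN·m/m
FS = M_R / M_D = 24567.0 / 21070.4 = 1.166

FS = 1.17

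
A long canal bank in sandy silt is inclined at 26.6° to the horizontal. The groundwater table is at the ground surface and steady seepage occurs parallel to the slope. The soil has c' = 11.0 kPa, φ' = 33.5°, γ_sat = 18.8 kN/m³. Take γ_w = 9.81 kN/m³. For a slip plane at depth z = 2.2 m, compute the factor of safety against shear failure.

FS = 1.30

With seepage parallel to the slope and the water table at the surface, the effective normal stress on the slip plane uses the buoyant unit weight γ' = γ_sat − γ_w while the driving shear stress uses γ_sat:
FS = [c' + γ' z cos²β tanφ'] / [γ_sat z sinβ cosβ]
γ' = 18.8 − 9.81 = 8.99 kN/m³
Numerator = 11.0 + 8.99·2.2·cos²26.6°·tan33.5° = 11.0 + 8.99·2.2·0.7995·0.6619 = 21.466 kPa
Denominator = 18.8·2.2·sin26.6°·cos26.6° = 18.8·2.2·0.4478·0.8942 = 16.559 kPa
FS = 21.466 / 16.559 = 1.296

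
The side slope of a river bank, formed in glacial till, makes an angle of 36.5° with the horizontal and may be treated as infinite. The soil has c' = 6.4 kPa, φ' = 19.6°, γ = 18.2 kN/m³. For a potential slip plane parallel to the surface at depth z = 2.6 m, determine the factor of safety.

For an infinite slope with a slip plane parallel to the surface (no pore pressure): FS = [c' + γz cos²β tanφ'] / [γz sinβ cosβ].
γz = 18.2·2.6 = 47.32 kN/m²
Numerator = 6.4 + 47.32·cos²36.5°·tan19.6° = 6.4 + 47.32·0.6462·0.3561 = 17.288 kPa
Denominator = 47.32·sin36.5°·cos36.5° = 47.32·0.5948·0.8039 = 22.626 kPa
FS = 17.288 / 22.626 = 0.764

FS = 0.76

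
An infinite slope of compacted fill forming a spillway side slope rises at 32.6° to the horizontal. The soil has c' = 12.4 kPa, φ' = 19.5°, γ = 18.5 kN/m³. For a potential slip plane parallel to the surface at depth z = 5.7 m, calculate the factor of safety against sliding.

For an infinite slope with a slip plane parallel to the surface (no pore pressure): FS = [c' + γz cos²β tanφ'] / [γz sinβ cosβ].
γz = 18.5·5.7 = 105.45 kN/m²
Numerator = 12.4 + 105.45·cos²32.6°·tan19.5° = 12.4 + 105.45·0.7097·0.3541 = 38.902 kPa
Denominator = 105.45·sin32.6°·cos32.6° = 105.45·0.5388·0.8425 = 47.863 kPa
FS = 38.902 / 47.863 = 0.813

FS = 0.81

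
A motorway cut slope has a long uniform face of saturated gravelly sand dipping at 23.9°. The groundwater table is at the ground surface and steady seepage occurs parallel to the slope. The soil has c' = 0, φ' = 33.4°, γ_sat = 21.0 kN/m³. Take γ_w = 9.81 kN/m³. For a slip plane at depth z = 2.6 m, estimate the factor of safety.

FS = 0.79

With seepage parallel to the slope and the water table at the surface, the effective normal stress on the slip plane uses the buoyant unit weight γ' = γ_sat − γ_w while the driving shear stress uses γ_sat:
FS = [c' + γ' z cos²β tanφ'] / [γ_sat z sinβ cosβ]
(For c' = 0 this reduces to FS = (γ'/γ_sat)·tanφ'/tanβ.)
γ' = 21.0 − 9.81 = 11.19 kN/m³
Numerator = 0.0 + 11.19·2.6·cos²23.9°·tan33.4° = 0.0 + 11.19·2.6·0.8359·0.6594 = 16.035 kPa
Denominator = 21.0·2.6·sin23.9°·cos23.9° = 21.0·2.6·0.4051·0.9143 = 20.224 kPa
FS = 16.035 / 20.224 = 0.793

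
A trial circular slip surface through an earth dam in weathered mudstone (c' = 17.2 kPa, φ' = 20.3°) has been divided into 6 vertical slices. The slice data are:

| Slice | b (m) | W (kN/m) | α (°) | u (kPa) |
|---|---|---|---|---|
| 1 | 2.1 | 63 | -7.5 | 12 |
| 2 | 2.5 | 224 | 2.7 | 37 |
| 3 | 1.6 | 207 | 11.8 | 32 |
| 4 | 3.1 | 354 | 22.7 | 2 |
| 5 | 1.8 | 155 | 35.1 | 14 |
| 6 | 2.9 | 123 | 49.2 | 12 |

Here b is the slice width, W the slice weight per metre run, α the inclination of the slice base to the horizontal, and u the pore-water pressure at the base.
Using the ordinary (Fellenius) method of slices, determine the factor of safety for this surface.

Ordinary method of slices: FS = Σ[c'·Δl_i + (W_i cosα_i − u_i·Δl_i)·tanφ'] / Σ W_i sinα_i, with Δl_i = b_i / cosα_i.
Slice 1: Δl = 2.1/cos(-7.5°) = 2.118 m; N'_1 = 63·cos(-7.5°) − 12·2.118 = 37.0; c'Δl = 36.43; W sinα = -8.2
Slice 2: Δl = 2.5/cos2.7° = 2.503 m; N'_2 = 224·cos2.7° − 37·2.503 = 131.1; c'Δl = 43.05; W sinα = 10.6
Slice 3: Δl = 1.6/cos11.8° = 1.635 m; N'_3 = 207·cos11.8° − 32·1.635 = 150.3; c'Δl = 28.11; W sinα = 42.3
Slice 4: Δl = 3.1/cos22.7° = 3.360 m; N'_4 = 354·cos22.7° − 2·3.360 = 319.9; c'Δl = 57.80; W sinα = 136.6
Slice 5: Δl = 1.8/cos35.1° = 2.200 m; N'_5 = 155·cos35.1° − 14·2.200 = 96.0; c'Δl = 37.84; W sinα = 89.1
Slice 6: Δl = 2.9/cos49.2° = 4.438 m; N'_6 = 123·cos49.2° − 12·4.438 = 27.1; c'Δl = 76.34; W sinα = 93.1
Σc'Δl = 279.6 kN/m; ΣN' = 761.5 kN/m; ΣW sinα = 363.5 kN/m
Resisting = 279.6 + 761.5·tan20.3° = 279.6 + 281.7 = 561.3 kN/m
FS = 561.3 / 363.5 = 1.544

FS = 1.54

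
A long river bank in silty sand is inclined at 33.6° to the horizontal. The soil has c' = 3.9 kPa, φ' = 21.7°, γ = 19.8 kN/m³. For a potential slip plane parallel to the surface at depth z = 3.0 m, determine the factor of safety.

For an infinite slope with a slip plane parallel to the surface (no pore pressure): FS = [c' + γz cos²β tanφ'] / [γz sinβ cosβ].
γz = 19.8·3.0 = 59.40 kN/m²
Numerator = 3.9 + 59.40·cos²33.6°·tan21.7° = 3.9 + 59.40·0.6938·0.3979 = 20.299 kPa
Denominator = 59.40·sin33.6°·cos33.6° = 59.40·0.5534·0.8329 = 27.379 kPa
FS = 20.299 / 27.379 = 0.741

FS = 0.74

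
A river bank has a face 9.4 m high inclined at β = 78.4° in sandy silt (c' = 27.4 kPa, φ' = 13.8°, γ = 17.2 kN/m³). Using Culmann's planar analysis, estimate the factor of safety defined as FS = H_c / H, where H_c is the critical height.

FS = 1.13

H_c = (4c'/γ) · sinβ cosφ' / [1 − cos(β − φ')]
    = (4·27.4/17.2) · sin78.4°·cos13.8° / [1 − cos64.6°]
    = 6.372 · 0.9513 / 0.5711 = 10.61 m
FS = H_c / H = 10.61 / 9.4 = 1.129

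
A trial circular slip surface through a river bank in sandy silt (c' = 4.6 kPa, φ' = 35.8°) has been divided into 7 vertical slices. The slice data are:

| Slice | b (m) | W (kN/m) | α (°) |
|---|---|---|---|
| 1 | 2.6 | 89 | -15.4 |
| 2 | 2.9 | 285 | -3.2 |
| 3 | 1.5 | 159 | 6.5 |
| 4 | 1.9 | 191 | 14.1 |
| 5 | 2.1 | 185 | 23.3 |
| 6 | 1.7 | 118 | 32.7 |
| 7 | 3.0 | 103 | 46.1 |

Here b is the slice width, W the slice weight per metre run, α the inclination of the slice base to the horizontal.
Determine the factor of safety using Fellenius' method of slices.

FS = 3.56

Ordinary method of slices: FS = Σ[c'·Δl_i + (W_i cosα_i)·tanφ'] / Σ W_i sinα_i, with Δl_i = b_i / cosα_i.
Slice 1: Δl = 2.6/cos(-15.4°) = 2.697 m; N'_1 = 89·cos(-15.4°) = 85.8; c'Δl = 12.41; W sinα = -23.6
Slice 2: Δl = 2.9/cos(-3.2°) = 2.905 m; N'_2 = 285·cos(-3.2°) = 284.6; c'Δl = 13.36; W sinα = -15.9
Slice 3: Δl = 1.5/cos6.5° = 1.510 m; N'_3 = 159·cos6.5° = 158.0; c'Δl = 6.94; W sinα = 18.0
Slice 4: Δl = 1.9/cos14.1° = 1.959 m; N'_4 = 191·cos14.1° = 185.2; c'Δl = 9.01; W sinα = 46.5
Slice 5: Δl = 2.1/cos23.3° = 2.286 m; N'_5 = 185·cos23.3° = 169.9; c'Δl = 10.52; W sinα = 73.2
Slice 6: Δl = 1.7/cos32.7° = 2.020 m; N'_6 = 118·cos32.7° = 99.3; c'Δl = 9.29; W sinα = 63.7
Slice 7: Δl = 3.0/cos46.1° = 4.326 m; N'_7 = 103·cos46.1° = 71.4; c'Δl = 19.90; W sinα = 74.2
Σc'Δl = 81.4 kN/m; ΣN' = 1054.2 kN/m; ΣW sinα = 236.1 kN/m
Resisting = 81.4 + 1054.2·tan35.8° = 81.4 + 760.3 = 841.8 kN/m
FS = 841.8 / 236.1 = 3.565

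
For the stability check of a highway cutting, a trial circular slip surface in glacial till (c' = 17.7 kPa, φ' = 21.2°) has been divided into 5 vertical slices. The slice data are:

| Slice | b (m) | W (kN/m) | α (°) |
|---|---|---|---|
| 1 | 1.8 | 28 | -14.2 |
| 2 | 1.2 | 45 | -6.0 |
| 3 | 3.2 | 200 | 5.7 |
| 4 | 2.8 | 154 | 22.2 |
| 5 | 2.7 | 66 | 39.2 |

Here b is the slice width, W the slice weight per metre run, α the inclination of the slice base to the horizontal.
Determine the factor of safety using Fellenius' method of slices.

FS = 3.76

Ordinary method of slices: FS = Σ[c'·Δl_i + (W_i cosα_i)·tanφ'] / Σ W_i sinα_i, with Δl_i = b_i / cosα_i.
Slice 1: Δl = 1.8/cos(-14.2°) = 1.857 m; N'_1 = 28·cos(-14.2°) = 27.1; c'Δl = 32.86; W sinα = -6.9
Slice 2: Δl = 1.2/cos(-6.0°) = 1.207 m; N'_2 = 45·cos(-6.0°) = 44.8; c'Δl = 21.36; W sinα = -4.7
Slice 3: Δl = 3.2/cos5.7° = 3.216 m; N'_3 = 200·cos5.7° = 199.0; c'Δl = 56.92; W sinα = 19.9
Slice 4: Δl = 2.8/cos22.2° = 3.024 m; N'_4 = 154·cos22.2° = 142.6; c'Δl = 53.53; W sinα = 58.2
Slice 5: Δl = 2.7/cos39.2° = 3.484 m; N'_5 = 66·cos39.2° = 51.1; c'Δl = 61.67; W sinα = 41.7
Σc'Δl = 226.3 kN/m; ΣN' = 464.6 kN/m; ΣW sinα = 108.2 kN/m
Resisting = 226.3 + 464.6·tan21.2° = 226.3 + 180.2 = 406.6 kN/m
FS = 406.6 / 108.2 = 3.758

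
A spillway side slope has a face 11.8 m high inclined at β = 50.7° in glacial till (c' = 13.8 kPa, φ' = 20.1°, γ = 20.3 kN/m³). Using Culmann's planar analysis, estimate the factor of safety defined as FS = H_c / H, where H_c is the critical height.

FS = 1.20

H_c = (4c'/γ) · sinβ cosφ' / [1 − cos(β − φ')]
    = (4·13.8/20.3) · sin50.7°·cos20.1° / [1 − cos30.6°]
    = 2.719 · 0.7267 / 0.1393 = 14.19 m
FS = H_c / H = 14.19 / 11.8 = 1.203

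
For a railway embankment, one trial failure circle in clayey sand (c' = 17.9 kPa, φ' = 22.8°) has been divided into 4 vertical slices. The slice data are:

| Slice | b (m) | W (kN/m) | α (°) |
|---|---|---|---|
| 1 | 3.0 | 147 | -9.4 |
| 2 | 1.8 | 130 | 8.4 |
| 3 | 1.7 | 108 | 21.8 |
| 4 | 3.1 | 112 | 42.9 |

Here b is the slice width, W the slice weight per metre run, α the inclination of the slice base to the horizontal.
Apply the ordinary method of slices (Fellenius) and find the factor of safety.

Ordinary method of slices: FS = Σ[c'·Δl_i + (W_i cosα_i)·tanφ'] / Σ W_i sinα_i, with Δl_i = b_i / cosα_i.
Slice 1: Δl = 3.0/cos(-9.4°) = 3.041 m; N'_1 = 147·cos(-9.4°) = 145.0; c'Δl = 54.43; W sinα = -24.0
Slice 2: Δl = 1.8/cos8.4° = 1.820 m; N'_2 = 130·cos8.4° = 128.6; c'Δl = 32.57; W sinα = 19.0
Slice 3: Δl = 1.7/cos21.8° = 1.831 m; N'_3 = 108·cos21.8° = 100.3; c'Δl = 32.77; W sinα = 40.1
Slice 4: Δl = 3.1/cos42.9° = 4.232 m; N'_4 = 112·cos42.9° = 82.0; c'Δl = 75.75; W sinα = 76.2
Σc'Δl = 195.5 kN/m; ΣN' = 456.0 kN/m; ΣW sinα = 111.3 kN/m
Resisting = 195.5 + 456.0·tan22.8° = 195.5 + 191.7 = 387.2 kN/m
FS = 387.2 / 111.3 = 3.478

FS = 3.48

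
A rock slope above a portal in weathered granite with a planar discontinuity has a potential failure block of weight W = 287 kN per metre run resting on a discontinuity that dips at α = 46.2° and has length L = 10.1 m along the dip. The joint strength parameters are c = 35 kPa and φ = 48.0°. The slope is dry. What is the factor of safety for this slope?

FS = 2.77

Resolving the block weight along and normal to the plane and applying the Mohr–Coulomb strength on the joint:
N' = W cosα = 287·cos46.2° = 198.6 kN/m
Driving force T = W sinα = 287·sin46.2° = 207.1 kN/m
Resisting force R = c·L + N'·tanφ = 35·10.1 + 198.6·tan48.0° = 353.5 + 220.6 = 574.1 kN/m
FS = R / T = 574.1 / 207.1 = 2.772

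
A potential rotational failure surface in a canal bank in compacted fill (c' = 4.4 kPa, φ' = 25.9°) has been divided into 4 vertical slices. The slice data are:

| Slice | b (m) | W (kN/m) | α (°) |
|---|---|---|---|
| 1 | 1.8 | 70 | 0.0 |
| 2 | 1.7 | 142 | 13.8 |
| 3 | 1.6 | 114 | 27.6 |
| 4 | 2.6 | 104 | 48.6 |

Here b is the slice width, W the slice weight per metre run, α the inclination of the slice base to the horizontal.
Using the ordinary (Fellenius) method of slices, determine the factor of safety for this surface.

FS = 1.36

Ordinary method of slices: FS = Σ[c'·Δl_i + (W_i cosα_i)·tanφ'] / Σ W_i sinα_i, with Δl_i = b_i / cosα_i.
Slice 1: Δl = 1.8/cos0.0° = 1.800 m; N'_1 = 70·cos0.0° = 70.0; c'Δl = 7.92; W sinα = 0.0
Slice 2: Δl = 1.7/cos13.8° = 1.751 m; N'_2 = 142·cos13.8° = 137.9; c'Δl = 7.70; W sinα = 33.9
Slice 3: Δl = 1.6/cos27.6° = 1.805 m; N'_3 = 114·cos27.6° = 101.0; c'Δl = 7.94; W sinα = 52.8
Slice 4: Δl = 2.6/cos48.6° = 3.932 m; N'_4 = 104·cos48.6° = 68.8; c'Δl = 17.30; W sinα = 78.0
Σc'Δl = 40.9 kN/m; ΣN' = 377.7 kN/m; ΣW sinα = 164.7 kN/m
Resisting = 40.9 + 377.7·tan25.9° = 40.9 + 183.4 = 224.3 kN/m
FS = 224.3 / 164.7 = 1.362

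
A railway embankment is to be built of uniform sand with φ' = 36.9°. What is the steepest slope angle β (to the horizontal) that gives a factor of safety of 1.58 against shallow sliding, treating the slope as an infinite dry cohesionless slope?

β = 25.4°

For an infinite dry cohesionless slope FS = tanφ'/tanβ, so tanβ = tanφ' / FS.
tanβ = tan36.9° / 1.58 = 0.7508 / 1.58 = 0.4752
β = arctan(0.4752) = 25.42°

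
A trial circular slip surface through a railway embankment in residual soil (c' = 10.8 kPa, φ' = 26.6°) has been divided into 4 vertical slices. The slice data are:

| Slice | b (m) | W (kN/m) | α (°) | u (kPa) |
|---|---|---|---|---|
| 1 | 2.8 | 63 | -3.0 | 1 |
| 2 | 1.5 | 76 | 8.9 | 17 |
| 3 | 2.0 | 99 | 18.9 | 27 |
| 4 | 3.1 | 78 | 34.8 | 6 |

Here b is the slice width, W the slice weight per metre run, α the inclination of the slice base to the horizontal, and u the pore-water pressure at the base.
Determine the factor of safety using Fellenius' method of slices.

Ordinary method of slices: FS = Σ[c'·Δl_i + (W_i cosα_i − u_i·Δl_i)·tanφ'] / Σ W_i sinα_i, with Δl_i = b_i / cosα_i.
Slice 1: Δl = 2.8/cos(-3.0°) = 2.804 m; N'_1 = 63·cos(-3.0°) − 1·2.804 = 60.1; c'Δl = 30.28; W sinα = -3.3
Slice 2: Δl = 1.5/cos8.9° = 1.518 m; N'_2 = 76·cos8.9° − 17·1.518 = 49.3; c'Δl = 16.40; W sinα = 11.8
Slice 3: Δl = 2.0/cos18.9° = 2.114 m; N'_3 = 99·cos18.9° − 27·2.114 = 36.6; c'Δl = 22.83; W sinα = 32.1
Slice 4: Δl = 3.1/cos34.8° = 3.775 m; N'_4 = 78·cos34.8° − 6·3.775 = 41.4; c'Δl = 40.77; W sinα = 44.5
Σc'Δl = 110.3 kN/m; ΣN' = 187.4 kN/m; ΣW sinα = 85.0 kN/m
Resisting = 110.3 + 187.4·tan26.6° = 110.3 + 93.8 = 204.1 kN/m
FS = 204.1 / 85.0 = 2.400

FS = 2.40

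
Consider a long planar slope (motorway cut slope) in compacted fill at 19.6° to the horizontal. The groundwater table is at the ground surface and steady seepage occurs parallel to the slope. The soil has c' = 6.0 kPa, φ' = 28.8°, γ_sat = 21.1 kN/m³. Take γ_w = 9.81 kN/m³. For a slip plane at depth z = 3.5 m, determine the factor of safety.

FS = 1.08

With seepage parallel to the slope and the water table at the surface, the effective normal stress on the slip plane uses the buoyant unit weight γ' = γ_sat − γ_w while the driving shear stress uses γ_sat:
FS = [c' + γ' z cos²β tanφ'] / [γ_sat z sinβ cosβ]
γ' = 21.1 − 9.81 = 11.29 kN/m³
Numerator = 6.0 + 11.29·3.5·cos²19.6°·tan28.8° = 6.0 + 11.29·3.5·0.8875·0.5498 = 25.279 kPa
Denominator = 21.1·3.5·sin19.6°·cos19.6° = 21.1·3.5·0.3355·0.9421 = 23.338 kPa
FS = 25.279 / 23.338 = 1.083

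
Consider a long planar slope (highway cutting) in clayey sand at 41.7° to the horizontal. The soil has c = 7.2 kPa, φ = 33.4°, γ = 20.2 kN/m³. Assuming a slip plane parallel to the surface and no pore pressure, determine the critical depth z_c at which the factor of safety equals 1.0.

z_c = 2.76 m

Setting FS = 1.00 in FS = [c + γz cos²β tanφ] / [γz sinβ cosβ] and solving for z:
z = c / [γ cosβ (FS·sinβ − cosβ·tanφ)]
  = 7.2 / [20.2·cos41.7°·(1.00·sin41.7° − cos41.7°·tan33.4°)]
  = 7.2 / [20.2·0.7466·(1.00·0.6652 − 0.7466·0.6594)]
  = 7.2 / 2.6079 = 2.761 m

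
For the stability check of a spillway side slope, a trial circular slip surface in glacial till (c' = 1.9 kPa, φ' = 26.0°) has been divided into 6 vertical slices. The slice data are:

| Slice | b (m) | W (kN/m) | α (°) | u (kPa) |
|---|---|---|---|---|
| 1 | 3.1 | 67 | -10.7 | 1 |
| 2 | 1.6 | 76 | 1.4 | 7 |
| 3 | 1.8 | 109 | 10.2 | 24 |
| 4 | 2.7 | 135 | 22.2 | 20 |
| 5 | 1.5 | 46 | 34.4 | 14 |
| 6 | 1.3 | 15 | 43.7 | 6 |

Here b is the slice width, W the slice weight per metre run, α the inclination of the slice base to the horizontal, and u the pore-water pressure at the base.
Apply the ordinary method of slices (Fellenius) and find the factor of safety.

Ordinary method of slices: FS = Σ[c'·Δl_i + (W_i cosα_i − u_i·Δl_i)·tanφ'] / Σ W_i sinα_i, with Δl_i = b_i / cosα_i.
Slice 1: Δl = 3.1/cos(-10.7°) = 3.155 m; N'_1 = 67·cos(-10.7°) − 1·3.155 = 62.7; c'Δl = 5.99; W sinα = -12.4
Slice 2: Δl = 1.6/cos1.4° = 1.600 m; N'_2 = 76·cos1.4° − 7·1.600 = 64.8; c'Δl = 3.04; W sinα = 1.9
Slice 3: Δl = 1.8/cos10.2° = 1.829 m; N'_3 = 109·cos10.2° − 24·1.829 = 63.4; c'Δl = 3.47; W sinα = 19.3
Slice 4: Δl = 2.7/cos22.2° = 2.916 m; N'_4 = 135·cos22.2° − 20·2.916 = 66.7; c'Δl = 5.54; W sinα = 51.0
Slice 5: Δl = 1.5/cos34.4° = 1.818 m; N'_5 = 46·cos34.4° − 14·1.818 = 12.5; c'Δl = 3.45; W sinα = 26.0
Slice 6: Δl = 1.3/cos43.7° = 1.798 m; N'_6 = 15·cos43.7° − 6·1.798 = 0.1; c'Δl = 3.42; W sinα = 10.4
Σc'Δl = 24.9 kN/m; ΣN' = 270.1 kN/m; ΣW sinα = 96.1 kN/m
Resisting = 24.9 + 270.1·tan26.0° = 24.9 + 131.7 = 156.6 kN/m
FS = 156.6 / 96.1 = 1.630

FS = 1.63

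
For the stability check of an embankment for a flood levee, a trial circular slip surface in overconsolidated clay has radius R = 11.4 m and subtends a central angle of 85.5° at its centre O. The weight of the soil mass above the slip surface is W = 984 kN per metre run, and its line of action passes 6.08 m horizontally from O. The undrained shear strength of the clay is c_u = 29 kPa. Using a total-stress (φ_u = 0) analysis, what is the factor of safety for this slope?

Taking moments about the centre O, the resisting moment is provided by the undrained shear strength acting along the arc:
Arc length L_a = R·θ = 11.4·(85.5°·π/180) = 11.4·1.4923 = 17.01 m
M_R = c_u·L_a·R = 29·17.01·11.4 = 5624.1 kN·m/m
M_D = W·d = 984·6.08 = 5982.7 kN·m/m
FS = M_R / M_D = 5624.1 / 5982.7 = 0.940

FS = 0.94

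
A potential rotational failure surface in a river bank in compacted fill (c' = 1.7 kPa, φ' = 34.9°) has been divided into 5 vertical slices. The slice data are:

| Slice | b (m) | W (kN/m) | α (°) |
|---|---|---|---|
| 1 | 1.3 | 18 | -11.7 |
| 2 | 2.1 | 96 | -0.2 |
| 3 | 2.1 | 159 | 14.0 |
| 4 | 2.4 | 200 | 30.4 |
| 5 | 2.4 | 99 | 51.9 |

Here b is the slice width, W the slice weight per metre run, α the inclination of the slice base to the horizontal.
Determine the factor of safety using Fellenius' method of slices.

FS = 1.74

Ordinary method of slices: FS = Σ[c'·Δl_i + (W_i cosα_i)·tanφ'] / Σ W_i sinα_i, with Δl_i = b_i / cosα_i.
Slice 1: Δl = 1.3/cos(-11.7°) = 1.328 m; N'_1 = 18·cos(-11.7°) = 17.6; c'Δl = 2.26; W sinα = -3.7
Slice 2: Δl = 2.1/cos(-0.2°) = 2.100 m; N'_2 = 96·cos(-0.2°) = 96.0; c'Δl = 3.57; W sinα = -0.3
Slice 3: Δl = 2.1/cos14.0° = 2.164 m; N'_3 = 159·cos14.0° = 154.3; c'Δl = 3.68; W sinα = 38.5
Slice 4: Δl = 2.4/cos30.4° = 2.783 m; N'_4 = 200·cos30.4° = 172.5; c'Δl = 4.73; W sinα = 101.2
Slice 5: Δl = 2.4/cos51.9° = 3.890 m; N'_5 = 99·cos51.9° = 61.1; c'Δl = 6.61; W sinα = 77.9
Σc'Δl = 20.8 kN/m; ΣN' = 501.5 kN/m; ΣW sinα = 213.6 kN/m
Resisting = 20.8 + 501.5·tan34.9° = 20.8 + 349.8 = 370.7 kN/m
FS = 370.7 / 213.6 = 1.736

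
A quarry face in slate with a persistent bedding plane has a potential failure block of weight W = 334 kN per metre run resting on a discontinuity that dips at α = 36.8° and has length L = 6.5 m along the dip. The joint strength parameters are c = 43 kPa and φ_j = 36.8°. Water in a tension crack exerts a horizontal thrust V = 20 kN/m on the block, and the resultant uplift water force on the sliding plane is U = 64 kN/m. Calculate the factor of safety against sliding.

Resolving the block weight along and normal to the plane and applying the Mohr–Coulomb strength on the joint:
N' = W cosα − U − V sinα = 334·cos36.8° − 64 − 20·sin36.8° = 191.5 kN/m
Driving force T = W sinα + V cosα = 334·sin36.8° + 20·cos36.8° = 216.1 kN/m
Resisting force R = c·L + N'·tanφ_j = 43·6.5 + 191.5·tan36.8° = 279.5 + 143.2 = 422.7 kN/m
FS = R / T = 422.7 / 216.1 = 1.956

FS = 1.96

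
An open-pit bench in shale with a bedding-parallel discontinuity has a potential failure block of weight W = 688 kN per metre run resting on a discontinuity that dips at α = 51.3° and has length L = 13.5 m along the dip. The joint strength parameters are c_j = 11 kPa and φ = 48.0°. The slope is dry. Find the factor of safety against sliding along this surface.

Resolving the block weight along and normal to the plane and applying the Mohr–Coulomb strength on the joint:
N' = W cosα = 688·cos51.3° = 430.2 kN/m
Driving force T = W sinα = 688·sin51.3° = 536.9 kN/m
Resisting force R = c_j·L + N'·tanφ = 11·13.5 + 430.2·tan48.0° = 148.5 + 477.7 = 626.2 kN/m
FS = R / T = 626.2 / 536.9 = 1.166

FS = 1.17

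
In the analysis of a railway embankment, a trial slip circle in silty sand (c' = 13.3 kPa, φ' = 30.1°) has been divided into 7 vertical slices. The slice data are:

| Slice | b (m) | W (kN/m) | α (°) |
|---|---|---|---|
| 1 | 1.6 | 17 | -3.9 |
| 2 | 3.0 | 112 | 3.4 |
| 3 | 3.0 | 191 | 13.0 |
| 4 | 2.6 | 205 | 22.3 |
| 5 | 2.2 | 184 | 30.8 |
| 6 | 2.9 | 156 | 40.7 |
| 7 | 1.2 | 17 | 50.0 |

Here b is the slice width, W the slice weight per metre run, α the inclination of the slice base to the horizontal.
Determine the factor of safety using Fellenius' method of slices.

FS = 2.11

Ordinary method of slices: FS = Σ[c'·Δl_i + (W_i cosα_i)·tanφ'] / Σ W_i sinα_i, with Δl_i = b_i / cosα_i.
Slice 1: Δl = 1.6/cos(-3.9°) = 1.604 m; N'_1 = 17·cos(-3.9°) = 17.0; c'Δl = 21.33; W sinα = -1.2
Slice 2: Δl = 3.0/cos3.4° = 3.005 m; N'_2 = 112·cos3.4° = 111.8; c'Δl = 39.97; W sinα = 6.6
Slice 3: Δl = 3.0/cos13.0° = 3.079 m; N'_3 = 191·cos13.0° = 186.1; c'Δl = 40.95; W sinα = 43.0
Slice 4: Δl = 2.6/cos22.3° = 2.810 m; N'_4 = 205·cos22.3° = 189.7; c'Δl = 37.38; W sinα = 77.8
Slice 5: Δl = 2.2/cos30.8° = 2.561 m; N'_5 = 184·cos30.8° = 158.0; c'Δl = 34.06; W sinα = 94.2
Slice 6: Δl = 2.9/cos40.7° = 3.825 m; N'_6 = 156·cos40.7° = 118.3; c'Δl = 50.87; W sinα = 101.7
Slice 7: Δl = 1.2/cos50.0° = 1.867 m; N'_7 = 17·cos50.0° = 10.9; c'Δl = 24.83; W sinα = 13.0
Σc'Δl = 249.4 kN/m; ΣN' = 791.8 kN/m; ΣW sinα = 335.2 kN/m
Resisting = 249.4 + 791.8·tan30.1° = 249.4 + 459.0 = 708.4 kN/m
FS = 708.4 / 335.2 = 2.113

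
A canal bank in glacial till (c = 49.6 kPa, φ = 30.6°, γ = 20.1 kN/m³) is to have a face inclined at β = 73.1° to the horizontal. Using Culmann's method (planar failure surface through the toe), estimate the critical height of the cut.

H_c = 30.94 m

Culmann's analysis gives the critical failure plane at α_cr = (β + φ)/2 = (73.1 + 30.6)/2 = 51.8°, and the critical height
H_c = (4c/γ) · sinβ cosφ / [1 − cos(β − φ)]
    = (4·49.6/20.1) · sin73.1°·cos30.6° / [1 − cos(42.5°)]
    = 9.871 · 0.9568·0.8607 / [1 − 0.7373]
    = 9.871 · 0.8236 / 0.2627
    = 30.94 m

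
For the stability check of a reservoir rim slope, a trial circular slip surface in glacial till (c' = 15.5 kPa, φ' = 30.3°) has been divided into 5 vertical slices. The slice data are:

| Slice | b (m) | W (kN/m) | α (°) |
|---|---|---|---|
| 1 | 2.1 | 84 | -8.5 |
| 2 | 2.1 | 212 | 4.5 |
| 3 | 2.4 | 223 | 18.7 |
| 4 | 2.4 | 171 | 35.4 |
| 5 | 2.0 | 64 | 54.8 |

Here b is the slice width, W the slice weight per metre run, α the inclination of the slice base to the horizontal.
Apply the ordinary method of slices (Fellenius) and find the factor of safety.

Ordinary method of slices: FS = Σ[c'·Δl_i + (W_i cosα_i)·tanφ'] / Σ W_i sinα_i, with Δl_i = b_i / cosα_i.
Slice 1: Δl = 2.1/cos(-8.5°) = 2.123 m; N'_1 = 84·cos(-8.5°) = 83.1; c'Δl = 32.91; W sinα = -12.4
Slice 2: Δl = 2.1/cos4.5° = 2.106 m; N'_2 = 212·cos4.5° = 211.3; c'Δl = 32.65; W sinα = 16.6
Slice 3: Δl = 2.4/cos18.7° = 2.534 m; N'_3 = 223·cos18.7° = 211.2; c'Δl = 39.27; W sinα = 71.5
Slice 4: Δl = 2.4/cos35.4° = 2.944 m; N'_4 = 171·cos35.4° = 139.4; c'Δl = 45.64; W sinα = 99.1
Slice 5: Δl = 2.0/cos54.8° = 3.470 m; N'_5 = 64·cos54.8° = 36.9; c'Δl = 53.78; W sinα = 52.3
Σc'Δl = 204.3 kN/m; ΣN' = 681.9 kN/m; ΣW sinα = 227.1 kN/m
Resisting = 204.3 + 681.9·tan30.3° = 204.3 + 398.5 = 602.7 kN/m
FS = 602.7 / 227.1 = 2.654

FS = 2.65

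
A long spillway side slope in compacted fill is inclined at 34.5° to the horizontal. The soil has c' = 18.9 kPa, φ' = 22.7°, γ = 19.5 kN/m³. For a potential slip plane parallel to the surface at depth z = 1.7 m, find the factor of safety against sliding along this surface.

FS = 1.83

For an infinite slope with a slip plane parallel to the surface (no pore pressure): FS = [c' + γz cos²β tanφ'] / [γz sinβ cosβ].
γz = 19.5·1.7 = 33.15 kN/m²
Numerator = 18.9 + 33.15·cos²34.5°·tan22.7° = 18.9 + 33.15·0.6792·0.4183 = 28.318 kPa
Denominator = 33.15·sin34.5°·cos34.5° = 33.15·0.5664·0.8241 = 15.474 kPa
FS = 28.318 / 15.474 = 1.830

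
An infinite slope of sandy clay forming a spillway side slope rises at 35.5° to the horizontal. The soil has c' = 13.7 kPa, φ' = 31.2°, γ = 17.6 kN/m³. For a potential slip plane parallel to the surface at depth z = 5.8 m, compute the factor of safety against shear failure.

For an infinite slope with a slip plane parallel to the surface (no pore pressure): FS = [c' + γz cos²β tanφ'] / [γz sinβ cosβ].
γz = 17.6·5.8 = 102.08 kN/m²
Numerator = 13.7 + 102.08·cos²35.5°·tan31.2° = 13.7 + 102.08·0.6628·0.6056 = 54.675 kPa
Denominator = 102.08·sin35.5°·cos35.5° = 102.08·0.5807·0.8141 = 48.259 kPa
FS = 54.675 / 48.259 = 1.133

FS = 1.13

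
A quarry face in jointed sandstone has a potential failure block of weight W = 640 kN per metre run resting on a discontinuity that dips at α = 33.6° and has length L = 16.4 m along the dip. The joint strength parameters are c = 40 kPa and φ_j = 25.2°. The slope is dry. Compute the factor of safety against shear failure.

Resolving the block weight along and normal to the plane and applying the Mohr–Coulomb strength on the joint:
N' = W cosα = 640·cos33.6° = 533.1 kN/m
Driving force T = W sinα = 640·sin33.6° = 354.2 kN/m
Resisting force R = c·L + N'·tanφ_j = 40·16.4 + 533.1·tan25.2° = 656.0 + 250.8 = 906.8 kN/m
FS = R / T = 906.8 / 354.2 = 2.560

FS = 2.56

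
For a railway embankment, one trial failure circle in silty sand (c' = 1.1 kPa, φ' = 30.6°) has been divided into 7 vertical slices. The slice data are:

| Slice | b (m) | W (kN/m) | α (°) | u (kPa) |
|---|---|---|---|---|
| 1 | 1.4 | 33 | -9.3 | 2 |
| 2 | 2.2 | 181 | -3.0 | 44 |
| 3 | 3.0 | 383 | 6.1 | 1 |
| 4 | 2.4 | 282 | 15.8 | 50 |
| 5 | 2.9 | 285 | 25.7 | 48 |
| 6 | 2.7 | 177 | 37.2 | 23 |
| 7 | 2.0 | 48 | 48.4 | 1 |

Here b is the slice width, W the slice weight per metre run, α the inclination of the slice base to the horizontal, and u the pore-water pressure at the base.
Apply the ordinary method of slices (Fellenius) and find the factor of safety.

FS = 1.39

Ordinary method of slices: FS = Σ[c'·Δl_i + (W_i cosα_i − u_i·Δl_i)·tanφ'] / Σ W_i sinα_i, with Δl_i = b_i / cosα_i.
Slice 1: Δl = 1.4/cos(-9.3°) = 1.419 m; N'_1 = 33·cos(-9.3°) − 2·1.419 = 29.7; c'Δl = 1.56; W sinα = -5.3
Slice 2: Δl = 2.2/cos(-3.0°) = 2.203 m; N'_2 = 181·cos(-3.0°) − 44·2.203 = 83.8; c'Δl = 2.42; W sinα = -9.5
Slice 3: Δl = 3.0/cos6.1° = 3.017 m; N'_3 = 383·cos6.1° − 1·3.017 = 377.8; c'Δl = 3.32; W sinα = 40.7
Slice 4: Δl = 2.4/cos15.8° = 2.494 m; N'_4 = 282·cos15.8° − 50·2.494 = 146.6; c'Δl = 2.74; W sinα = 76.8
Slice 5: Δl = 2.9/cos25.7° = 3.218 m; N'_5 = 285·cos25.7° − 48·3.218 = 102.3; c'Δl = 3.54; W sinα = 123.6
Slice 6: Δl = 2.7/cos37.2° = 3.390 m; N'_6 = 177·cos37.2° − 23·3.390 = 63.0; c'Δl = 3.73; W sinα = 107.0
Slice 7: Δl = 2.0/cos48.4° = 3.012 m; N'_7 = 48·cos48.4° − 1·3.012 = 28.9; c'Δl = 3.31; W sinα = 35.9
Σc'Δl = 20.6 kN/m; ΣN' = 832.2 kN/m; ΣW sinα = 369.2 kN/m
Resisting = 20.6 + 832.2·tan30.6° = 20.6 + 492.2 = 512.8 kN/m
FS = 512.8 / 369.2 = 1.389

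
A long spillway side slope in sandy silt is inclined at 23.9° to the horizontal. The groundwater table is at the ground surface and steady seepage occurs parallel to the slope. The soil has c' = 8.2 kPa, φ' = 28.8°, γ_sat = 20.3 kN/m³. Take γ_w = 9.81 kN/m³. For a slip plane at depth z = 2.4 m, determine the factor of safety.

FS = 1.10

With seepage parallel to the slope and the water table at the surface, the effective normal stress on the slip plane uses the buoyant unit weight γ' = γ_sat − γ_w while the driving shear stress uses γ_sat:
FS = [c' + γ' z cos²β tanφ'] / [γ_sat z sinβ cosβ]
γ' = 20.3 − 9.81 = 10.49 kN/m³
Numerator = 8.2 + 10.49·2.4·cos²23.9°·tan28.8° = 8.2 + 10.49·2.4·0.8359·0.5498 = 19.769 kPa
Denominator = 20.3·2.4·sin23.9°·cos23.9° = 20.3·2.4·0.4051·0.9143 = 18.046 kPa
FS = 19.769 / 18.046 = 1.095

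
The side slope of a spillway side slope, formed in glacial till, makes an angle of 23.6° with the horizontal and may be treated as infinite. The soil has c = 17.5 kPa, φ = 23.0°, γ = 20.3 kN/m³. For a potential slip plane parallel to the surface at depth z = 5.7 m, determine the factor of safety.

FS = 1.38

For an infinite slope with a slip plane parallel to the surface (no pore pressure): FS = [c + γz cos²β tanφ] / [γz sinβ cosβ].
γz = 20.3·5.7 = 115.71 kN/m²
Numerator = 17.5 + 115.71·cos²23.6°·tan23.0° = 17.5 + 115.71·0.8397·0.4245 = 58.744 kPa
Denominator = 115.71·sin23.6°·cos23.6° = 115.71·0.4003·0.9164 = 42.450 kPa
FS = 58.744 / 42.450 = 1.384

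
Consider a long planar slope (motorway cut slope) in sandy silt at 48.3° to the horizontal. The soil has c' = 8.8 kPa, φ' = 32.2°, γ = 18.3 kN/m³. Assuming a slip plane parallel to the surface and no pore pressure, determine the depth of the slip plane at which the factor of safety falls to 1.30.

Setting FS = 1.30 in FS = [c' + γz cos²β tanφ'] / [γz sinβ cosβ] and solving for z:
z = c' / [γ cosβ (FS·sinβ − cosβ·tanφ')]
  = 8.8 / [18.3·cos48.3°·(1.30·sin48.3° − cos48.3°·tan32.2°)]
  = 8.8 / [18.3·0.6652·(1.30·0.7466 − 0.6652·0.6297)]
  = 8.8 / 6.7164 = 1.310 m

z = 1.31 m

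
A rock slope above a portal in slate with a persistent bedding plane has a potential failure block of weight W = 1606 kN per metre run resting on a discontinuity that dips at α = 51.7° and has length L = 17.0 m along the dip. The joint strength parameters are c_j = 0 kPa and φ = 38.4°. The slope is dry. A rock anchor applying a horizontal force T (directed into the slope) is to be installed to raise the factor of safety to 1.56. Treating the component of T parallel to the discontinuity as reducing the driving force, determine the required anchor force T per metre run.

Resolving forces along and normal to the sliding plane, with the horizontal anchor force T adding T·sinα to the effective normal force and T·cosα acting up the plane against the driving force:
FS = [c_jL + (W cosα + T sinα) tanφ] / [W sinα − T cosα]
Without the anchor: N' = 995.4 kN/m, driving T_d = 1260.4 kN/m, resisting R = 0·17.0 + 995.4·tan38.4° = 788.9 kN/m, FS = 0.63.
Setting FS = 1.56 and solving for T:
1.56·(1260.4 − T cos51.7°) = 788.9 + T sin51.7°·tan38.4°
T·(sin51.7°·tan38.4° + 1.56·cos51.7°) = 1.56·1260.4 − 788.9
T·(0.7848·0.7926 + 1.56·0.6198) = 1966.1 − 788.9 = 1177.2
T·1.5889 = 1177.2
T = 740.9 kN/m

T = 741 kN/m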